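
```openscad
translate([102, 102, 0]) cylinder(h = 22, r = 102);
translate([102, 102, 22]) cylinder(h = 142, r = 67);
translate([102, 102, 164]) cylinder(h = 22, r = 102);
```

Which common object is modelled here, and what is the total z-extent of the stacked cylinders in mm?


A spool. The overall height is 186 mm.

Three coaxial cylinders, large–small–large — a spool. Two 22 mm flanges and a 142 mm core give 22 + 142 + 22 = 186 mm.


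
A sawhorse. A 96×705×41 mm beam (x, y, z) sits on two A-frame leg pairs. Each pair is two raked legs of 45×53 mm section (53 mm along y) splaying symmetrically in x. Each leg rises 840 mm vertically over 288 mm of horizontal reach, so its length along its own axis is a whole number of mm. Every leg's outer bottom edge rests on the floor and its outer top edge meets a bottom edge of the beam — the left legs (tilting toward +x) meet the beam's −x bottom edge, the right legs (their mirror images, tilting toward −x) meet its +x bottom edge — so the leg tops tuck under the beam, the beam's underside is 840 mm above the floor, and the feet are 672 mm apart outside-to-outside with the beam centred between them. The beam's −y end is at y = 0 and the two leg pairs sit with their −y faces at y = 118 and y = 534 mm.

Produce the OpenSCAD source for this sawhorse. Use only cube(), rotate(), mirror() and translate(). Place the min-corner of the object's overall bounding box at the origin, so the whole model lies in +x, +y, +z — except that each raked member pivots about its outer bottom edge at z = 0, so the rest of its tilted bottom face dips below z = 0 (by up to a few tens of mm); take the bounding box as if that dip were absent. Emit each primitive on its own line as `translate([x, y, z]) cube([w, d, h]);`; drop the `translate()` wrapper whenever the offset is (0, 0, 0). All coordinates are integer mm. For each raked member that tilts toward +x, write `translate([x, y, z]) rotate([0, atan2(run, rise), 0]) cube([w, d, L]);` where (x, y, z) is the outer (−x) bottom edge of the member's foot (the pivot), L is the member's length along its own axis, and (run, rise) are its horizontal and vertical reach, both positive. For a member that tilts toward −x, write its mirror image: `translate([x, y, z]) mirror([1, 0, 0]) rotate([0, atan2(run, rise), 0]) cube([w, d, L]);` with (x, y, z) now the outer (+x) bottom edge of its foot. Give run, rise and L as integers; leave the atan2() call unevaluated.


// leg length = √(288² + 840²) = 888
// right-leg outer foot x = 2·288 + 96 = 672
// beam min-corner = (288, 0, 840)
translate([288, 0, 840]) cube([96, 705, 41]);
translate([0, 118, 0]) rotate([0, atan2(288, 840), 0]) cube([45, 53, 888]);
translate([672, 118, 0]) mirror([1, 0, 0]) rotate([0, atan2(288, 840), 0]) cube([45, 53, 888]);
translate([0, 534, 0]) rotate([0, atan2(288, 840), 0]) cube([45, 53, 888]);
translate([672, 534, 0]) mirror([1, 0, 0]) rotate([0, atan2(288, 840), 0]) cube([45, 53, 888]);


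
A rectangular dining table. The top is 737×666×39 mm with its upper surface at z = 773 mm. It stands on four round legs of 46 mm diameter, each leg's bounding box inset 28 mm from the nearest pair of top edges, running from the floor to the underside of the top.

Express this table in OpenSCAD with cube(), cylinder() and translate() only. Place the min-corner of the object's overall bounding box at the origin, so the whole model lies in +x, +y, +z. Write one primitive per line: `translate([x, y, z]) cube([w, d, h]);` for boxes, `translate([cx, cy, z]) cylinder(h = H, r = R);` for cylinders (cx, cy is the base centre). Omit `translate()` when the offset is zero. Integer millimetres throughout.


translate([0, 0, 734]) cube([737, 666, 39]);
translate([51, 51, 0]) cylinder(h = 734, r = 23);
translate([686, 51, 0]) cylinder(h = 734, r = 23);
translate([51, 615, 0]) cylinder(h = 734, r = 23);
translate([686, 615, 0]) cylinder(h = 734, r = 23);


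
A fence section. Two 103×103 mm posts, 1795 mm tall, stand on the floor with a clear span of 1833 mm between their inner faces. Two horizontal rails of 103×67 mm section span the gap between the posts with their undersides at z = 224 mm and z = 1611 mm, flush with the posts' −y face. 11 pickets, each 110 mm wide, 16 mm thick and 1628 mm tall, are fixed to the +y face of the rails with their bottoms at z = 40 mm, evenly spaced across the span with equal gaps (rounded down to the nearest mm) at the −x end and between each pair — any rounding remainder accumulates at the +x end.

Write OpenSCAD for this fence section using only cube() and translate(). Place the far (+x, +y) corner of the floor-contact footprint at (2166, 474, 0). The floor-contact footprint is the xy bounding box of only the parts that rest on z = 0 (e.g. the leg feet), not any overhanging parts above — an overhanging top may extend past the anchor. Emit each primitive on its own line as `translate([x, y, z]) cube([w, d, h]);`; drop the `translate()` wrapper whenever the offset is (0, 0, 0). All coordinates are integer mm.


translate([127, 371, 0]) cube([103, 103, 1795]);
translate([2063, 371, 0]) cube([103, 103, 1795]);
translate([230, 371, 224]) cube([1833, 103, 67]);
translate([230, 371, 1611]) cube([1833, 103, 67]);
translate([281, 474, 40]) cube([110, 16, 1628]);
translate([442, 474, 40]) cube([110, 16, 1628]);
translate([603, 474, 40]) cube([110, 16, 1628]);
translate([764, 474, 40]) cube([110, 16, 1628]);
translate([925, 474, 40]) cube([110, 16, 1628]);
translate([1086, 474, 40]) cube([110, 16, 1628]);
translate([1247, 474, 40]) cube([110, 16, 1628]);
translate([1408, 474, 40]) cube([110, 16, 1628]);
translate([1569, 474, 40]) cube([110, 16, 1628]);
translate([1730, 474, 40]) cube([110, 16, 1628]);
translate([1891, 474, 40]) cube([110, 16, 1628]);


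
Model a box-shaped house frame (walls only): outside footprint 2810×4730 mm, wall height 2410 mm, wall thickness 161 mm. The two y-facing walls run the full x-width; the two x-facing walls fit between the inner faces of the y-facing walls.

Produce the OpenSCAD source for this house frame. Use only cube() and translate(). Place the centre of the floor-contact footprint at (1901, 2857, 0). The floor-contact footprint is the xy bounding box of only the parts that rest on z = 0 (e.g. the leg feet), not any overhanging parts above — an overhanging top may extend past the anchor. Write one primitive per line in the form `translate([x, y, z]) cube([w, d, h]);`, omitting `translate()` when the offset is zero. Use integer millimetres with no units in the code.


translate([496, 492, 0]) cube([2810, 161, 2410]);
translate([496, 5061, 0]) cube([2810, 161, 2410]);
translate([496, 653, 0]) cube([161, 4408, 2410]);
translate([3145, 653, 0]) cube([161, 4408, 2410]);


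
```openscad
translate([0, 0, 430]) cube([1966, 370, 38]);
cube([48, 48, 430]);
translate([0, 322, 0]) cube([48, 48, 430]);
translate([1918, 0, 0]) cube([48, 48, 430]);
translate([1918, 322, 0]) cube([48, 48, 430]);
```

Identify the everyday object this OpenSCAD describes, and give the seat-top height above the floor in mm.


A bench. The seat-top height is 468 mm.

A long slab on four corner posts — a bench. The slab sits at z = 430 with thickness 38, so the top is 430 + 38 = 468 mm.


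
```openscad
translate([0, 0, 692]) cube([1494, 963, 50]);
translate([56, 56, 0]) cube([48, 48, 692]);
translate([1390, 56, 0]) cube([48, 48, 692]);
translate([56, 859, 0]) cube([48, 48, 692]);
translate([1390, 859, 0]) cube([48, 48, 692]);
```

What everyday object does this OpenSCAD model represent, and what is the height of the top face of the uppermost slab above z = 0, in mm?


A table. The table height is 742 mm.

A 1494×963×50 slab sits at z = 692 on four 48 mm square posts — a table. The top surface is at 692 + 50 = 742 mm.


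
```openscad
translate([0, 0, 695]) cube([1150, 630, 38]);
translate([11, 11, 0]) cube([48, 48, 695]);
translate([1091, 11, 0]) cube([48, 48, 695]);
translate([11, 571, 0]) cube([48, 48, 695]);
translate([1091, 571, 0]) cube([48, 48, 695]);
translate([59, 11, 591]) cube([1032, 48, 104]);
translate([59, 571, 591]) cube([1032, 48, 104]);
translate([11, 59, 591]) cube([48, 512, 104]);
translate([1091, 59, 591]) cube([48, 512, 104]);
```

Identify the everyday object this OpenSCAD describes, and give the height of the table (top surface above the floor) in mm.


A table. The table height is 733 mm.

A 1150×630×38 slab sits at z = 695 on four 48 mm square posts — a table. The top surface is at 695 + 38 = 733 mm.


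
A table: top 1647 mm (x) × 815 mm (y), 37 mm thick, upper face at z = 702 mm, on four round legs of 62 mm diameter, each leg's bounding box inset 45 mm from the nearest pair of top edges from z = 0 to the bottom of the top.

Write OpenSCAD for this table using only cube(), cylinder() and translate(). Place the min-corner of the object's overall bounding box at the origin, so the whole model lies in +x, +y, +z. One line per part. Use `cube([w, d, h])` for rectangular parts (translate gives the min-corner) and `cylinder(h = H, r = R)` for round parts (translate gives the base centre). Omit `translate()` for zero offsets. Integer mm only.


translate([0, 0, 665]) cube([1647, 815, 37]);
translate([76, 76, 0]) cylinder(h = 665, r = 31);
translate([1571, 76, 0]) cylinder(h = 665, r = 31);
translate([76, 739, 0]) cylinder(h = 665, r = 31);
translate([1571, 739, 0]) cylinder(h = 665, r = 31);


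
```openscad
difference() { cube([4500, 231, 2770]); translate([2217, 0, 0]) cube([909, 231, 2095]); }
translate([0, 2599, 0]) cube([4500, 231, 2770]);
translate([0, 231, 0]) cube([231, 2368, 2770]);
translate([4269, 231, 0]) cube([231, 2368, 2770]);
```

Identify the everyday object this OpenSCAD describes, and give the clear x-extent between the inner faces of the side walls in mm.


A single room. The interior width is 4038 mm.

Four walls enclosing a rectangle with a door in the front wall — a room. Outside width 4500 minus two 231 mm walls gives 4038 mm.


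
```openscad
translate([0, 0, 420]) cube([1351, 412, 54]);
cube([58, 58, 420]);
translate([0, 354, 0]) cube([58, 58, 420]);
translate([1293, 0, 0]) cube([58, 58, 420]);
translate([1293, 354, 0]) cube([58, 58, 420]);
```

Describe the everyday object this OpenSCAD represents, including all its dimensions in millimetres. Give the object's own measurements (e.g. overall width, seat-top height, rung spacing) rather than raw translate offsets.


A long wooden bench with a 1351 mm (x) × 412 mm (y) seat, 54 mm thick, its top surface 474 mm above the floor. Four 58 mm square legs at the seat corners, flush with the edges, run from z = 0 to the seat underside.


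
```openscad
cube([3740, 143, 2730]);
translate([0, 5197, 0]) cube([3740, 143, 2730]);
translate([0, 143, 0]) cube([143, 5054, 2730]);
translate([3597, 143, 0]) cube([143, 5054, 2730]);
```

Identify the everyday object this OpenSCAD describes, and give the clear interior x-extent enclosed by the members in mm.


A house (or room) frame. The interior width is 3454 mm.

Four 2730 mm walls enclosing a rectangle with no floor or roof — a room or house frame. Outside width is 3740 mm and wall thickness is 143 mm, so the interior width is 3740 − 2 × 143 = 3454 mm.


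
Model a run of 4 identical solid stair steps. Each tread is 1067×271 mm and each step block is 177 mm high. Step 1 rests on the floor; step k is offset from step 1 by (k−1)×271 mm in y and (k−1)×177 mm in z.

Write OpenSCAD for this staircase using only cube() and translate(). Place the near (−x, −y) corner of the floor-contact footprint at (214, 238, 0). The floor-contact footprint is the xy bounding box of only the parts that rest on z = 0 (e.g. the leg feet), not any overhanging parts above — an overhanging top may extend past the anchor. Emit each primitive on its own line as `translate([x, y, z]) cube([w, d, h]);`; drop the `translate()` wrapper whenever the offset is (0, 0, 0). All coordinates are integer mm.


translate([214, 238, 0]) cube([1067, 271, 177]);
translate([214, 509, 177]) cube([1067, 271, 177]);
translate([214, 780, 354]) cube([1067, 271, 177]);
translate([214, 1051, 531]) cube([1067, 271, 177]);


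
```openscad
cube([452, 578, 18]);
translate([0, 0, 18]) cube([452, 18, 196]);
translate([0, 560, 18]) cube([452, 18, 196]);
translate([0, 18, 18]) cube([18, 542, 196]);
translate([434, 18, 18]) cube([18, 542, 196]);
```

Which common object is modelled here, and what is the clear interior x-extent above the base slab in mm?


An open box. The internal width is 416 mm.

A 452×578 base slab with four walls standing on it — an open box. The base is 452 mm wide and the walls are 18 mm thick, so the internal width is 452 − 2 × 18 = 416 mm.


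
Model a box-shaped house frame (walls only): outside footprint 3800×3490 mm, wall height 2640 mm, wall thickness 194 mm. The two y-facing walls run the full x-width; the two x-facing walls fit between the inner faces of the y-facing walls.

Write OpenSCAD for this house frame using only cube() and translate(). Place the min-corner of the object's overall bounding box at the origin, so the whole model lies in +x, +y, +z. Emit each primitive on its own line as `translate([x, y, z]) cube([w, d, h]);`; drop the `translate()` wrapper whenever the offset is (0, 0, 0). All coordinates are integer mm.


cube([3800, 194, 2640]);
translate([0, 3296, 0]) cube([3800, 194, 2640]);
translate([0, 194, 0]) cube([194, 3102, 2640]);
translate([3606, 194, 0]) cube([194, 3102, 2640]);


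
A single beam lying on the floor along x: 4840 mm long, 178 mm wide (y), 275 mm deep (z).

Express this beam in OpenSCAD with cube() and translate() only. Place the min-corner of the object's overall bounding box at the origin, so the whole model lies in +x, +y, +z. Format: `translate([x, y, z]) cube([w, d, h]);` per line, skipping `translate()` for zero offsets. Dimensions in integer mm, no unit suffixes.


cube([4840, 178, 275]);


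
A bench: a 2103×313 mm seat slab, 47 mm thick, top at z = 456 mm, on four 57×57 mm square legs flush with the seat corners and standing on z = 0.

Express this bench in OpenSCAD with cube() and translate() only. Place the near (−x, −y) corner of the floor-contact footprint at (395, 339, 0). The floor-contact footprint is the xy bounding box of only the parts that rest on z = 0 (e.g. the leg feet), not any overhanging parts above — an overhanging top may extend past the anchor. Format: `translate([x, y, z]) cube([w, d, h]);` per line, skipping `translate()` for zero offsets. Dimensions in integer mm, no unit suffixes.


translate([395, 339, 409]) cube([2103, 313, 47]);
translate([395, 339, 0]) cube([57, 57, 409]);
translate([395, 595, 0]) cube([57, 57, 409]);
translate([2441, 339, 0]) cube([57, 57, 409]);
translate([2441, 595, 0]) cube([57, 57, 409]);


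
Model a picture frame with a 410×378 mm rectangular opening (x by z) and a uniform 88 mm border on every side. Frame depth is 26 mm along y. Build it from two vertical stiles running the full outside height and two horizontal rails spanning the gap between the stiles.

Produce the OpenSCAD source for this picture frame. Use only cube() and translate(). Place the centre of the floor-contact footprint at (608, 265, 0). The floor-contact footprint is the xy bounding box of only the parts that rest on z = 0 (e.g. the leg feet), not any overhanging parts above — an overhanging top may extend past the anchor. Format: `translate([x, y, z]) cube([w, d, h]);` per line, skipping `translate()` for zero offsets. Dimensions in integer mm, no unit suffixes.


translate([315, 252, 0]) cube([88, 26, 554]);
translate([813, 252, 0]) cube([88, 26, 554]);
translate([403, 252, 0]) cube([410, 26, 88]);
translate([403, 252, 466]) cube([410, 26, 88]);


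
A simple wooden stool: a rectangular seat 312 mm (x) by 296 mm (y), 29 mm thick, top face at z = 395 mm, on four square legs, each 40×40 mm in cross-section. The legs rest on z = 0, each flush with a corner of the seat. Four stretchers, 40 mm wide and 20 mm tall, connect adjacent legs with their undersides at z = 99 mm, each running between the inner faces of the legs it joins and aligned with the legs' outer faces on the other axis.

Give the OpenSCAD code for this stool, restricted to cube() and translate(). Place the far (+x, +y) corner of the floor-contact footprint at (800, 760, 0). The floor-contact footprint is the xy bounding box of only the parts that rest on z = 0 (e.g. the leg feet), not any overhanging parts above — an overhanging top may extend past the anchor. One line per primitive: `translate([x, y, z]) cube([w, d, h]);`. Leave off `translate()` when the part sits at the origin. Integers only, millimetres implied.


translate([488, 464, 366]) cube([312, 296, 29]);
translate([488, 464, 0]) cube([40, 40, 366]);
translate([760, 464, 0]) cube([40, 40, 366]);
translate([488, 720, 0]) cube([40, 40, 366]);
translate([760, 720, 0]) cube([40, 40, 366]);
translate([528, 464, 99]) cube([232, 40, 20]);
translate([528, 720, 99]) cube([232, 40, 20]);
translate([488, 504, 99]) cube([40, 216, 20]);
translate([760, 504, 99]) cube([40, 216, 20]);


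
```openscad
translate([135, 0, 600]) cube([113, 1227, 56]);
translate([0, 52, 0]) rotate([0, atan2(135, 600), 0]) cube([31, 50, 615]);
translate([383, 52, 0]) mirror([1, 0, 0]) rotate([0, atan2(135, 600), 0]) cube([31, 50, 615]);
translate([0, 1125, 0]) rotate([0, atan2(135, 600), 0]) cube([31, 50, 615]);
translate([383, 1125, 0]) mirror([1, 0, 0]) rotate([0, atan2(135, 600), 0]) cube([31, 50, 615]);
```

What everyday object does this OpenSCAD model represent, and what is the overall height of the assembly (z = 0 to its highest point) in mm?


A sawhorse. The overall height is 656 mm.

A beam across two mirrored pairs of raked legs — a sawhorse. The beam's underside is at z = 600 (matching the legs' vertical rise in atan2(135, 600)) and the beam is 56 mm tall, so its top is at 600 + 56 = 656 mm. The raked legs top out at the beam's underside, so that is the highest point.


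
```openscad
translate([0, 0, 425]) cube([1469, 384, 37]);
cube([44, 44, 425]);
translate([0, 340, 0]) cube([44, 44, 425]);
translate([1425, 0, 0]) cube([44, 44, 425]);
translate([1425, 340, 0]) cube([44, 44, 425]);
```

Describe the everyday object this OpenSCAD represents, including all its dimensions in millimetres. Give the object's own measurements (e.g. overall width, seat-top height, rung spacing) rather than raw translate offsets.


A bench: a 1469×384 mm seat slab, 37 mm thick, top at z = 462 mm, on four 44×44 mm square legs flush with the seat corners and standing on z = 0.


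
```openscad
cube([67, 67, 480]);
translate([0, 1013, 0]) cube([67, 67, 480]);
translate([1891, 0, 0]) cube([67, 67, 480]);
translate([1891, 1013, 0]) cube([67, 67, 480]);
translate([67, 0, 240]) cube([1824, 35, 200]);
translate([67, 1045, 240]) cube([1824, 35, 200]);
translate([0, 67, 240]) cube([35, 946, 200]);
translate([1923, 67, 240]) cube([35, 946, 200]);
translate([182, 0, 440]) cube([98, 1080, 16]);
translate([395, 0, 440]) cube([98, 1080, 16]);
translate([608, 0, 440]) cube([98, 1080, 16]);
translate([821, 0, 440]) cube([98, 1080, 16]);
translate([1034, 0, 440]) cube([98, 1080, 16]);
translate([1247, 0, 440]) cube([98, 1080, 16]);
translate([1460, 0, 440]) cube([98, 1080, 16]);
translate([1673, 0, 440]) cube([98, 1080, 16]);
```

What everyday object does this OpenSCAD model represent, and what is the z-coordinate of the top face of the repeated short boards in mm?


A bed frame. The slat-top height is 456 mm.

Four posts, four rails, and a row of slats — a bed frame. Slats sit on the rails at z = 240 + 200 = 440; with slat thickness 16, the top is 456 mm.


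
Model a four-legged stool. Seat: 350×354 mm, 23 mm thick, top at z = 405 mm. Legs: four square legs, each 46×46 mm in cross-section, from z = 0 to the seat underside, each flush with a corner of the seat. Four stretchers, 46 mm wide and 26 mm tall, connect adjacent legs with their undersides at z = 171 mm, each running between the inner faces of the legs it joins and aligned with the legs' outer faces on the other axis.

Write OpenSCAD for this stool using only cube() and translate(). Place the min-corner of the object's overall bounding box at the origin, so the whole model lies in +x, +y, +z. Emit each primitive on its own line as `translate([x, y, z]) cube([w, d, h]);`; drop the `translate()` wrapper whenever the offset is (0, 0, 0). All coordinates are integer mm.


// leg_h = 405 - 23 = 382
// stretcher span = 350 - 2*46 = 258
translate([0, 0, 382]) cube([350, 354, 23]);
cube([46, 46, 382]);
translate([304, 0, 0]) cube([46, 46, 382]);
translate([0, 308, 0]) cube([46, 46, 382]);
translate([304, 308, 0]) cube([46, 46, 382]);
translate([46, 0, 171]) cube([258, 46, 26]);
translate([46, 308, 171]) cube([258, 46, 26]);
translate([0, 46, 171]) cube([46, 262, 26]);
translate([304, 46, 171]) cube([46, 262, 26]);


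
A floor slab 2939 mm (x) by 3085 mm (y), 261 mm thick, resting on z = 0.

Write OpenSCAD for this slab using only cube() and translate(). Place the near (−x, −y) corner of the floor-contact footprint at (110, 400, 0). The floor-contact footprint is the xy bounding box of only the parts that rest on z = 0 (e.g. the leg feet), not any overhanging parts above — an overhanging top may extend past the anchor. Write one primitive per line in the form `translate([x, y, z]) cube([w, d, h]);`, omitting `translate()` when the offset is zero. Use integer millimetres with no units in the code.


translate([110, 400, 0]) cube([2939, 3085, 261]);


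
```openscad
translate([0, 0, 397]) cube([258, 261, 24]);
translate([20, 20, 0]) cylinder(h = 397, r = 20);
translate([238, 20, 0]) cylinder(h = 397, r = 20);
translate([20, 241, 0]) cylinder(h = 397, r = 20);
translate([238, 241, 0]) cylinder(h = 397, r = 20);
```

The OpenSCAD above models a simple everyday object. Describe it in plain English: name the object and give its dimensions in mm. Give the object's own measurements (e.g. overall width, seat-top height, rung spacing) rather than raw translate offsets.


A simple wooden stool: a rectangular seat 258 mm (x) by 261 mm (y), 24 mm thick, top face at z = 421 mm, on four round legs, each 40 mm in diameter. The legs rest on z = 0, each leg's axis is inset half a diameter from the nearest pair of seat edges (so the leg's bounding box is flush with the corner).


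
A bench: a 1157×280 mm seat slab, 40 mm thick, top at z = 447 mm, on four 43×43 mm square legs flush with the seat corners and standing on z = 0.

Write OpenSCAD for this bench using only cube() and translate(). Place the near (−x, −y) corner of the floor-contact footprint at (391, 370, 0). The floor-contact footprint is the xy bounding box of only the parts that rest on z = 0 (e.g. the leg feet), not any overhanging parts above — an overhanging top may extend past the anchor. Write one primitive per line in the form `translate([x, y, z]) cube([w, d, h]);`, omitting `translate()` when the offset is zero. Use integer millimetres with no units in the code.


translate([391, 370, 407]) cube([1157, 280, 40]);
translate([391, 370, 0]) cube([43, 43, 407]);
translate([391, 607, 0]) cube([43, 43, 407]);
translate([1505, 370, 0]) cube([43, 43, 407]);
translate([1505, 607, 0]) cube([43, 43, 407]);


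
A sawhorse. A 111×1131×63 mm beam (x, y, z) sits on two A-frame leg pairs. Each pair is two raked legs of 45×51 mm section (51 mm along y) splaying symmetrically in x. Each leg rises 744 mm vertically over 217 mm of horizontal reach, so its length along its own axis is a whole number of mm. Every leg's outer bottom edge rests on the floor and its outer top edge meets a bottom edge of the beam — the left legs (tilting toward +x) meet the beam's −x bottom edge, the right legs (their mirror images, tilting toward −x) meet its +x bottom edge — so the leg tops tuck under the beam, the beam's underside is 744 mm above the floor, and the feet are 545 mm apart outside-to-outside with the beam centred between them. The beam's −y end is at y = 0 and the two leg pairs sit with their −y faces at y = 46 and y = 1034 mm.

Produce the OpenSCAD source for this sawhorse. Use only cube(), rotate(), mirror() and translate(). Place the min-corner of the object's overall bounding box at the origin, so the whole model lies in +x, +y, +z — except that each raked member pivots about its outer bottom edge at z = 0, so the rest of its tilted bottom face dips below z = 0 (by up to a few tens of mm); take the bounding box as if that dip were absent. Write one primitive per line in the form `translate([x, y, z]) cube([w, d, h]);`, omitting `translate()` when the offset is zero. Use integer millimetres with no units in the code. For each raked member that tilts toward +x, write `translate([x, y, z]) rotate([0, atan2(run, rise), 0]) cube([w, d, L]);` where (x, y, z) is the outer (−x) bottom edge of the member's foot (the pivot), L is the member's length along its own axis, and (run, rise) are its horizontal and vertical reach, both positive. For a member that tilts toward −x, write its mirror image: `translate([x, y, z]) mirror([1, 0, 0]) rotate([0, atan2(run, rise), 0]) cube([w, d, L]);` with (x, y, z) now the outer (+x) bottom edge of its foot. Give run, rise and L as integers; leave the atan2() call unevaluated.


// leg length = √(217² + 744²) = 775
// right-leg outer foot x = 2·217 + 111 = 545
// beam min-corner = (217, 0, 744)
translate([217, 0, 744]) cube([111, 1131, 63]);
translate([0, 46, 0]) rotate([0, atan2(217, 744), 0]) cube([45, 51, 775]);
translate([545, 46, 0]) mirror([1, 0, 0]) rotate([0, atan2(217, 744), 0]) cube([45, 51, 775]);
translate([0, 1034, 0]) rotate([0, atan2(217, 744), 0]) cube([45, 51, 775]);
translate([545, 1034, 0]) mirror([1, 0, 0]) rotate([0, atan2(217, 744), 0]) cube([45, 51, 775]);


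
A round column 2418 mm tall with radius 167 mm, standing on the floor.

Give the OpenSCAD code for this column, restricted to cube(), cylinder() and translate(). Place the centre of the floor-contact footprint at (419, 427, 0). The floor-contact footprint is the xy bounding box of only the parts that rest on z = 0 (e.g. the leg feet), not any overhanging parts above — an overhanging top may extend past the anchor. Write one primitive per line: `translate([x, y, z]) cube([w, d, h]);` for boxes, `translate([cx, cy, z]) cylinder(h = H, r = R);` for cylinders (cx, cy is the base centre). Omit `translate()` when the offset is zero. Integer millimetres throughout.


translate([419, 427, 0]) cylinder(h = 2418, r = 167);


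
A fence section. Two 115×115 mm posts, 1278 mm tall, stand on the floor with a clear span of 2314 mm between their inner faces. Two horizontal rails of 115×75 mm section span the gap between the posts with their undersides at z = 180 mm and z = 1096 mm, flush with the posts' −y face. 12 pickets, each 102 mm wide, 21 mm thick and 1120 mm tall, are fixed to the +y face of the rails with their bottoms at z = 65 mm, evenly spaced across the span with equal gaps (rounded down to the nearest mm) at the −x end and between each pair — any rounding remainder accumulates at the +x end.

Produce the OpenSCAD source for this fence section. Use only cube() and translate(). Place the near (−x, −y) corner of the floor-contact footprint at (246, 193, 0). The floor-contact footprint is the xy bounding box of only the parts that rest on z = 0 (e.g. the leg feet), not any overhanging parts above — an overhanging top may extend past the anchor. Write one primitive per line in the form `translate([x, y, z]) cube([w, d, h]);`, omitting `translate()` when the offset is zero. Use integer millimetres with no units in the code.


translate([246, 193, 0]) cube([115, 115, 1278]);
translate([2675, 193, 0]) cube([115, 115, 1278]);
translate([361, 193, 180]) cube([2314, 115, 75]);
translate([361, 193, 1096]) cube([2314, 115, 75]);
translate([444, 308, 65]) cube([102, 21, 1120]);
translate([629, 308, 65]) cube([102, 21, 1120]);
translate([814, 308, 65]) cube([102, 21, 1120]);
translate([999, 308, 65]) cube([102, 21, 1120]);
translate([1184, 308, 65]) cube([102, 21, 1120]);
translate([1369, 308, 65]) cube([102, 21, 1120]);
translate([1554, 308, 65]) cube([102, 21, 1120]);
translate([1739, 308, 65]) cube([102, 21, 1120]);
translate([1924, 308, 65]) cube([102, 21, 1120]);
translate([2109, 308, 65]) cube([102, 21, 1120]);
translate([2294, 308, 65]) cube([102, 21, 1120]);
translate([2479, 308, 65]) cube([102, 21, 1120]);


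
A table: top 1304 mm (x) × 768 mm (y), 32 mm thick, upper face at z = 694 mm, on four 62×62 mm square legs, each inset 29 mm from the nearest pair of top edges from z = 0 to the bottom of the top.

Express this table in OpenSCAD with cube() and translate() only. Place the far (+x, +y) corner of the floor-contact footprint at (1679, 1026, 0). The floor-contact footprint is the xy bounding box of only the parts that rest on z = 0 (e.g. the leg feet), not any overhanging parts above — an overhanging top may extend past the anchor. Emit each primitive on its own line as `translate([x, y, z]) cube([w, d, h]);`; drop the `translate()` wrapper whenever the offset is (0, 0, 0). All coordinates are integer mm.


// leg_h = 694 - 32 = 662
translate([404, 287, 662]) cube([1304, 768, 32]);
translate([433, 316, 0]) cube([62, 62, 662]);
translate([1617, 316, 0]) cube([62, 62, 662]);
translate([433, 964, 0]) cube([62, 62, 662]);
translate([1617, 964, 0]) cube([62, 62, 662]);


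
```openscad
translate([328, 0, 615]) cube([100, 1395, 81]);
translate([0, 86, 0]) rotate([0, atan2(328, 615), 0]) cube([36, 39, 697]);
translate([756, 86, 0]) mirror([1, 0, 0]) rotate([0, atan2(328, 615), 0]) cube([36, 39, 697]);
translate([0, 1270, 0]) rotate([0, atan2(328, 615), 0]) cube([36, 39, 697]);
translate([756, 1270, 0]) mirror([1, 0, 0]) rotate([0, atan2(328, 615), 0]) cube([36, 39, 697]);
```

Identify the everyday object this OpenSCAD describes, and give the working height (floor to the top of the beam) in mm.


A sawhorse. The overall height is 696 mm.

A beam across two mirrored pairs of raked legs — a sawhorse. The beam's underside is at z = 615 (matching the legs' vertical rise in atan2(328, 615)) and the beam is 81 mm tall, so its top is at 615 + 81 = 696 mm. The raked legs top out at the beam's underside, so that is the highest point.


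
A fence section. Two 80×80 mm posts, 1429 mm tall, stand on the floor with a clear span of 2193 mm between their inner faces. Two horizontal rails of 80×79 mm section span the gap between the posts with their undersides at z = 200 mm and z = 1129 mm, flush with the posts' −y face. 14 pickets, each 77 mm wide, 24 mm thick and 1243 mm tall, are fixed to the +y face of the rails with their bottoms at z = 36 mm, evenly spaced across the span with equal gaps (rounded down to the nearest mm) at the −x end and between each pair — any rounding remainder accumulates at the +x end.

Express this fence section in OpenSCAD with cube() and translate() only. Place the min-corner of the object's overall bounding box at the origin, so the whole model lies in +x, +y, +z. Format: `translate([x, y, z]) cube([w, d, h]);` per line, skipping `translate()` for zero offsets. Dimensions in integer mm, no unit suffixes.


cube([80, 80, 1429]);
translate([2273, 0, 0]) cube([80, 80, 1429]);
translate([80, 0, 200]) cube([2193, 80, 79]);
translate([80, 0, 1129]) cube([2193, 80, 79]);
translate([154, 80, 36]) cube([77, 24, 1243]);
translate([305, 80, 36]) cube([77, 24, 1243]);
translate([456, 80, 36]) cube([77, 24, 1243]);
translate([607, 80, 36]) cube([77, 24, 1243]);
translate([758, 80, 36]) cube([77, 24, 1243]);
translate([909, 80, 36]) cube([77, 24, 1243]);
translate([1060, 80, 36]) cube([77, 24, 1243]);
translate([1211, 80, 36]) cube([77, 24, 1243]);
translate([1362, 80, 36]) cube([77, 24, 1243]);
translate([1513, 80, 36]) cube([77, 24, 1243]);
translate([1664, 80, 36]) cube([77, 24, 1243]);
translate([1815, 80, 36]) cube([77, 24, 1243]);
translate([1966, 80, 36]) cube([77, 24, 1243]);
translate([2117, 80, 36]) cube([77, 24, 1243]);


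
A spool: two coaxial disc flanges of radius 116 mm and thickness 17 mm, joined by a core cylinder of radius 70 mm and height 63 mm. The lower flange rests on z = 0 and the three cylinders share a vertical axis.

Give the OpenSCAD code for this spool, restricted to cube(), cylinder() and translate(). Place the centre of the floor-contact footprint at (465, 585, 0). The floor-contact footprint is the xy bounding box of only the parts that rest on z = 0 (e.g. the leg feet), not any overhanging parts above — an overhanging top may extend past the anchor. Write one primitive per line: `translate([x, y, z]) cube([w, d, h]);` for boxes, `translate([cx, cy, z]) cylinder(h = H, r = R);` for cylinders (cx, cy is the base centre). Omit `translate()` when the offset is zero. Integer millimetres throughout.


translate([465, 585, 0]) cylinder(h = 17, r = 116);
translate([465, 585, 17]) cylinder(h = 63, r = 70);
translate([465, 585, 80]) cylinder(h = 17, r = 116);


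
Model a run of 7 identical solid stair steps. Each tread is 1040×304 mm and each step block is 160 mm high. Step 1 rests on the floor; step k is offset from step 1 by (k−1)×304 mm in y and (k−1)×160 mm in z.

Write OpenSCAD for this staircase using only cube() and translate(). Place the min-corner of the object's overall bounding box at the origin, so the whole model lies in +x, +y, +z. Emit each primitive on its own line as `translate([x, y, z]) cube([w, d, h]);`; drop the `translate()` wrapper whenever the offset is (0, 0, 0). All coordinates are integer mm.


cube([1040, 304, 160]);
translate([0, 304, 160]) cube([1040, 304, 160]);
translate([0, 608, 320]) cube([1040, 304, 160]);
translate([0, 912, 480]) cube([1040, 304, 160]);
translate([0, 1216, 640]) cube([1040, 304, 160]);
translate([0, 1520, 800]) cube([1040, 304, 160]);
translate([0, 1824, 960]) cube([1040, 304, 160]);


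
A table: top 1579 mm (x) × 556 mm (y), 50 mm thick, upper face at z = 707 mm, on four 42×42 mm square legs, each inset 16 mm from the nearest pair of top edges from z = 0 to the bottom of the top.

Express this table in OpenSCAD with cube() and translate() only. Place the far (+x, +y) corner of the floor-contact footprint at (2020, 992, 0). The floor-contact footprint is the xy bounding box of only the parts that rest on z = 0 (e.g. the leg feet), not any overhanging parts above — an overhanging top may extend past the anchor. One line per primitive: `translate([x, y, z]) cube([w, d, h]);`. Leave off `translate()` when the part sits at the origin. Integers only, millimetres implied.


translate([457, 452, 657]) cube([1579, 556, 50]);
translate([473, 468, 0]) cube([42, 42, 657]);
translate([1978, 468, 0]) cube([42, 42, 657]);
translate([473, 950, 0]) cube([42, 42, 657]);
translate([1978, 950, 0]) cube([42, 42, 657]);


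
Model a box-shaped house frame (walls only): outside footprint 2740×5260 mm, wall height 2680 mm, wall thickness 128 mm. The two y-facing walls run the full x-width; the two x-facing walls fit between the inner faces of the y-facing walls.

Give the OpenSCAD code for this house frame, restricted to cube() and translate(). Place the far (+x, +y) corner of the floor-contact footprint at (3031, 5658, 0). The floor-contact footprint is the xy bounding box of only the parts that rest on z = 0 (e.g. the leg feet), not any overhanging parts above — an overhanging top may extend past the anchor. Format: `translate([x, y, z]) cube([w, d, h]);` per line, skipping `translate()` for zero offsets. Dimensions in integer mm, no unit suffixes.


translate([291, 398, 0]) cube([2740, 128, 2680]);
translate([291, 5530, 0]) cube([2740, 128, 2680]);
translate([291, 526, 0]) cube([128, 5004, 2680]);
translate([2903, 526, 0]) cube([128, 5004, 2680]);


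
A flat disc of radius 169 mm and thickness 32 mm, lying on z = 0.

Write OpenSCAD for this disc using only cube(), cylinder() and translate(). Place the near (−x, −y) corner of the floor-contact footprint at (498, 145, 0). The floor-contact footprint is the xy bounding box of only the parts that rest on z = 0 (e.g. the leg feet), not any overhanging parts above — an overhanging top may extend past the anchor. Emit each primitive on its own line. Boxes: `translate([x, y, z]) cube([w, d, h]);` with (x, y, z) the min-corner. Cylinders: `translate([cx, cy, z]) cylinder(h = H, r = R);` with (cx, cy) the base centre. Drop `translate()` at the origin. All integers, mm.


translate([667, 314, 0]) cylinder(h = 32, r = 169);


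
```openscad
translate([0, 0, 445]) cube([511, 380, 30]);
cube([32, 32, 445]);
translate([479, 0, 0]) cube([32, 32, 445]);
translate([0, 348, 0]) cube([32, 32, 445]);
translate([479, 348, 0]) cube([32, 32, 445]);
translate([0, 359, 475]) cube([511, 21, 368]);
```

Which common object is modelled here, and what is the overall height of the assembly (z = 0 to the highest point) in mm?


A chair. The overall height is 843 mm.

A slab on four corner posts with a tall panel at the back — a chair. The seat slab sits at z = 445 with thickness 30, and the 368 mm backrest starts at the seat top, so the overall height is 445 + 30 + 368 = 843 mm.


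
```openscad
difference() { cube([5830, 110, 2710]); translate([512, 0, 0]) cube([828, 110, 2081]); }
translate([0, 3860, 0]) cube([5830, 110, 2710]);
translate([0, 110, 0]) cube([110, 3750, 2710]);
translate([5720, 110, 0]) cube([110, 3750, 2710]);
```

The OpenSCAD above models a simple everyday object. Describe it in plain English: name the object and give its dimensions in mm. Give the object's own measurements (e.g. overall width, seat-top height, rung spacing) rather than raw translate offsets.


A single room: four walls, each 2710 mm tall and 110 mm thick, enclosing an outside footprint 5830×3970 mm (x × y), no floor or roof. The front and back walls (−y and +y sides) run the full x-width; the side walls fit between their inner faces. A door opening 828 mm wide and 2081 mm tall is cut through the front wall from the floor up, its −x edge 512 mm from the wall's −x end.


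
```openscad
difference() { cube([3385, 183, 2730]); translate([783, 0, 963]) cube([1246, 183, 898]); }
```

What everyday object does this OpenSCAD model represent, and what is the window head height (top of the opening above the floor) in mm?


A wall with a window opening. The window head height is 1861 mm.

A wall with a rectangular opening subtracted — a window. Sill at z = 963, opening 898 mm tall, so the head is at 963 + 898 = 1861 mm.


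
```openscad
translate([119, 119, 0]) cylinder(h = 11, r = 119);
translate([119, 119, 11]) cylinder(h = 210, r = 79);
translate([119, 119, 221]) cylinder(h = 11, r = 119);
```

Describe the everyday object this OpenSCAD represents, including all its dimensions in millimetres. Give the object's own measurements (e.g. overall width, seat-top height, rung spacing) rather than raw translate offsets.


A spool: two coaxial disc flanges of radius 119 mm and thickness 11 mm, joined by a core cylinder of radius 79 mm and height 210 mm. The lower flange rests on z = 0 and the three cylinders share a vertical axis.


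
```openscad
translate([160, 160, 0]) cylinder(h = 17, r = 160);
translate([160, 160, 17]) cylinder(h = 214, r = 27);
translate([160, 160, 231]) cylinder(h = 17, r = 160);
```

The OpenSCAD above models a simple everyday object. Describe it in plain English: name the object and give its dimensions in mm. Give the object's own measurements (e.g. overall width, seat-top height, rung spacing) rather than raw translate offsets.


A spool: two coaxial disc flanges of radius 160 mm and thickness 17 mm, joined by a core cylinder of radius 27 mm and height 214 mm. The lower flange rests on z = 0 and the three cylinders share a vertical axis.


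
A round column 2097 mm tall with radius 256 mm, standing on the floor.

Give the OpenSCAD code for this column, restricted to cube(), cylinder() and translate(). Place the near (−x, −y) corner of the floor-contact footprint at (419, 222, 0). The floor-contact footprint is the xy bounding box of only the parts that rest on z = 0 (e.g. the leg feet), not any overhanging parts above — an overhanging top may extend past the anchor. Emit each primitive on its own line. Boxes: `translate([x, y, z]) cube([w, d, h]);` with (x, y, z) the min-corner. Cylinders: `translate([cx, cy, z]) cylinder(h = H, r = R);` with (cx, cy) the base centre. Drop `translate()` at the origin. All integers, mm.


translate([675, 478, 0]) cylinder(h = 2097, r = 256);
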